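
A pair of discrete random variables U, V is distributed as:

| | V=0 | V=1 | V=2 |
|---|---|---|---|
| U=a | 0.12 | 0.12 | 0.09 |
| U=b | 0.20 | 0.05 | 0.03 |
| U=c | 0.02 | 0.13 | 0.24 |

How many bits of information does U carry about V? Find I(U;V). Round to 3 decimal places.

0.284 bits

Marginals: p(U) = (0.3300, 0.2800, 0.3900), p(V) = (0.3400, 0.3000, 0.3600).
I(U;V) = H(U) + H(V) − H(U,V).
H(U) = 1.5718, H(V) = 1.5809, H(U,V) = 2.8687.
I(U;V) = 1.5718 + 1.5809 − 2.8687 = 0.284 bits.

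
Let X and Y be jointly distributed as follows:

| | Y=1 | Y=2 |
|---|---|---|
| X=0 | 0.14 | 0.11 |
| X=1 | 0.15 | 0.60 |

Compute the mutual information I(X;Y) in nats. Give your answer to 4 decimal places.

0.0554 nats

Marginals: p(X) = (0.2500, 0.7500), p(Y) = (0.2900, 0.7100).
I(X;Y) = H(X) + H(Y) − H(X,Y).
H(X) = 0.5623, H(Y) = 0.6022, H(X,Y) = 1.1091.
I(X;Y) = 0.5623 + 0.6022 − 1.1091 = 0.0554 nats.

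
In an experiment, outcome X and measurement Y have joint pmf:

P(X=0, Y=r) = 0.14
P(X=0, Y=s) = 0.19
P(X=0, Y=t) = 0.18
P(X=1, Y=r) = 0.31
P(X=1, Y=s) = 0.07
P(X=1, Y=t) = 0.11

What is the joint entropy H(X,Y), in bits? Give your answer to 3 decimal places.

H(X,Y) = −Σ p(x,y)·log₂ p(x,y) over all 6 cells.
  cell (0,r): −0.14·log₂0.14 = 0.3971
  cell (0,s): −0.19·log₂0.19 = 0.4552
  cell (0,t): −0.18·log₂0.18 = 0.4453
  cell (1,r): −0.31·log₂0.31 = 0.5238
  cell (1,s): −0.07·log₂0.07 = 0.2686
  cell (1,t): −0.11·log₂0.11 = 0.3503
Sum = 2.440 bits.

2.440 bits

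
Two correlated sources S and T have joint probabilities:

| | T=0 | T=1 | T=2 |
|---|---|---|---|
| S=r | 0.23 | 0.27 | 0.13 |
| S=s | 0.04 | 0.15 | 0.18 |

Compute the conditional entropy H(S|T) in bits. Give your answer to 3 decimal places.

Chain rule: H(S|T) = H(S,T) − H(T).
Marginals: p(S) = (0.6300, 0.3700), p(T) = (0.2700, 0.4200, 0.3100).
H(S,T) = 2.4219 bits; H(T) = 1.5595 bits.
H(S|T) = 2.4219 − 1.5595 = 0.862 bits.

0.862 bits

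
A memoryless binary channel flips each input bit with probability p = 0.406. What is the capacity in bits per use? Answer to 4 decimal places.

Binary symmetric channel: C = 1 − h₂(ε) where h₂ is the binary entropy function.
h₂(0.406) = −0.406·log₂0.406 − 0.594·log₂0.594 = 0.9744.
C = 1 − 0.9744 = 0.0256 bits per channel use.

0.0256 bits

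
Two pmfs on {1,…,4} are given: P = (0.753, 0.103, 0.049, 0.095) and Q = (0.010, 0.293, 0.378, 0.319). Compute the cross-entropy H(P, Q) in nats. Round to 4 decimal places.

3.7503 nats

H(P,Q) = −Σ p·ln q.
  −0.753·ln(0.010) = 3.46769
  −0.103·ln(0.293) = 0.12644
  −0.049·ln(0.378) = 0.04767
  −0.095·ln(0.319) = 0.10854
H(P,Q) = 3.7503 nats.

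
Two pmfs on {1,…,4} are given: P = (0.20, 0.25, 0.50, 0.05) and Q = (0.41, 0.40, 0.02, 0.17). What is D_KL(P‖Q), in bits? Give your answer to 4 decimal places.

1.8570 bits

D(P‖Q) = Σ p·log₂(p/q).
  0.20·log₂(0.20/0.41) = -0.20712
  0.25·log₂(0.25/0.40) = -0.16952
  0.50·log₂(0.50/0.02) = 2.32193
  0.05·log₂(0.05/0.17) = -0.08828
D(P‖Q) = 1.8570 bits.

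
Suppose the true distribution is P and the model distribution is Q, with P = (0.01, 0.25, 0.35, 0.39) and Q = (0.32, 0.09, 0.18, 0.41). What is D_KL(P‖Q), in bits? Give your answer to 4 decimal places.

D(P‖Q) = Σ p·log₂(p/q).
  0.01·log₂(0.01/0.32) = -0.05000
  0.25·log₂(0.25/0.09) = 0.36848
  0.35·log₂(0.35/0.18) = 0.33578
  0.39·log₂(0.39/0.41) = -0.02814
D(P‖Q) = 0.6261 bits.

0.6261 bits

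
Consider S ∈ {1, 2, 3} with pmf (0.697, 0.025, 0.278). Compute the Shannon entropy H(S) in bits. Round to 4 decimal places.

1.0094 bits

H(S) = −Σ p·log₂ p.
  −(0.697)·log₂(0.697) = 0.36298
  −(0.025)·log₂(0.025) = 0.13305
  −(0.278)·log₂(0.278) = 0.51342
Sum: 0.36298 + 0.13305 + 0.51342 = 1.0094 bits.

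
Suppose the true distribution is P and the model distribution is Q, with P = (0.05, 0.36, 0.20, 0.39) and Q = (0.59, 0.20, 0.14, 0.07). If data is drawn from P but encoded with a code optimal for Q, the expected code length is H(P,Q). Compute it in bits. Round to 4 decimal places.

2.9375 bits

H(P,Q) = −Σ p·log₂ q.
  −0.05·log₂(0.59) = 0.03806
  −0.36·log₂(0.20) = 0.83589
  −0.20·log₂(0.14) = 0.56730
  −0.39·log₂(0.07) = 1.49624
H(P,Q) = 2.9375 bits.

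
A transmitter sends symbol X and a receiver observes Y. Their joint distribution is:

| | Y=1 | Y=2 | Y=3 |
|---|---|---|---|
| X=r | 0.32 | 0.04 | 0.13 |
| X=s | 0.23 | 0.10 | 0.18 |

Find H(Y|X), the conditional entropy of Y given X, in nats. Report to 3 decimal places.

Marginals: p(X) = (0.4900, 0.5100), p(Y) = (0.5500, 0.1400, 0.3100).
H(Y|X) = Σ p(X) · H(Y|X=·).
  X=r: p=0.4900, H(Y|X=r) = 0.8348
  X=s: p=0.5100, H(Y|X=s) = 1.0462
Weighted sum = 0.943 nats.

0.943 nats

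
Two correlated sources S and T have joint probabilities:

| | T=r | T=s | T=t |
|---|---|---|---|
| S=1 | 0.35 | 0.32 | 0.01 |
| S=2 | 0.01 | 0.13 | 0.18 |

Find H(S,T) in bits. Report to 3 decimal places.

H(S,T) = −Σ p(x,y)·log₂ p(x,y) over all 6 cells.
  cell (1,r): −0.35·log₂0.35 = 0.5301
  cell (1,s): −0.32·log₂0.32 = 0.5260
  cell (1,t): −0.01·log₂0.01 = 0.0664
  cell (2,r): −0.01·log₂0.01 = 0.0664
  cell (2,s): −0.13·log₂0.13 = 0.3826
  cell (2,t): −0.18·log₂0.18 = 0.4453
Sum = 2.017 bits.

2.017 bits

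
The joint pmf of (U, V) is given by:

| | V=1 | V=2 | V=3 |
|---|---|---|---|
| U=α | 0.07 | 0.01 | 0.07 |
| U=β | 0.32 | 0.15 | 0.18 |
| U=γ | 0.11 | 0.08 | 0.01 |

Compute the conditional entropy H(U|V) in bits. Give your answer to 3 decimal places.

Chain rule: H(U|V) = H(U,V) − H(V).
Marginals: p(U) = (0.1500, 0.6500, 0.2000), p(V) = (0.5000, 0.2400, 0.2600).
H(U,V) = 2.6937 bits; H(V) = 1.4994 bits.
H(U|V) = 2.6937 − 1.4994 = 1.194 bits.

1.194 bits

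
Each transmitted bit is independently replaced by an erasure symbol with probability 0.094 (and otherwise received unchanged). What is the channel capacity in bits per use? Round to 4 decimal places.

0.9060 bits

Binary erasure channel: capacity C = 1 − ε.
C = 1 − 0.094 = 0.9060 bits per channel use.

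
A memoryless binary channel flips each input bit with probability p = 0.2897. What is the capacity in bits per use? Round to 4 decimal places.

Binary symmetric channel: C = 1 − h₂(ε) where h₂ is the binary entropy function.
h₂(0.2897) = −0.2897·log₂0.2897 − 0.7103·log₂0.7103 = 0.8683.
C = 1 − 0.8683 = 0.1317 bits per channel use.

0.1317 bits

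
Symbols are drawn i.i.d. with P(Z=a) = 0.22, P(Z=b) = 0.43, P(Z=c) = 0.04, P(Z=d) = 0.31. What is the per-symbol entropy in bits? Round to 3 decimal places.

1.714 bits

H(Z) = −Σ p·log₂ p.
  −(0.22)·log₂(0.22) = 0.4806
  −(0.43)·log₂(0.43) = 0.5236
  −(0.04)·log₂(0.04) = 0.1858
  −(0.31)·log₂(0.31) = 0.5238
Sum: 0.4806 + 0.5236 + 0.1858 + 0.5238 = 1.714 bits.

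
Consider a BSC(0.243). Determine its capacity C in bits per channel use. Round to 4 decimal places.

0.2000 bits

Binary symmetric channel: C = 1 − h₂(ε) where h₂ is the binary entropy function.
h₂(0.243) = −0.243·log₂0.243 − 0.757·log₂0.757 = 0.8000.
C = 1 − 0.8000 = 0.2000 bits per channel use.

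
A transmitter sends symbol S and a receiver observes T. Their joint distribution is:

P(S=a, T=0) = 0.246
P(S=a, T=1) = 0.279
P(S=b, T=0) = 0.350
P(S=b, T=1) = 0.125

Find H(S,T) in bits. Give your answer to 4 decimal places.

H(S,T) = −Σ p(x,y)·log₂ p(x,y) over all 4 cells.
  cell (a,0): −0.246·log₂0.246 = 0.49772
  cell (a,1): −0.279·log₂0.279 = 0.51382
  cell (b,0): −0.350·log₂0.350 = 0.53010
  cell (b,1): −0.125·log₂0.125 = 0.37500
Sum = 1.9166 bits.

1.9166 bits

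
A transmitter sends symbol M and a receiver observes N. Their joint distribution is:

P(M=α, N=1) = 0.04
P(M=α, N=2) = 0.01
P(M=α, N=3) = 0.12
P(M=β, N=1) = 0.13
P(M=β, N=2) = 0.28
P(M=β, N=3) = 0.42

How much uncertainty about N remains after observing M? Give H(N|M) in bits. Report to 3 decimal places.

1.384 bits

Chain rule: H(N|M) = H(M,N) − H(M).
Marginals: p(M) = (0.1700, 0.8300), p(N) = (0.1700, 0.2900, 0.5400).
H(M,N) = 2.0418 bits; H(M) = 0.6577 bits.
H(N|M) = 2.0418 − 0.6577 = 1.384 bits.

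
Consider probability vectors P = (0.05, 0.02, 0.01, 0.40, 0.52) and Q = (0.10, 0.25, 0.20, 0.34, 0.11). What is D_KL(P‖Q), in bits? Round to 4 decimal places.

1.0930 bits

D(P‖Q) = Σ p·log₂(p/q).
  0.05·log₂(0.05/0.10) = -0.05000
  0.02·log₂(0.02/0.25) = -0.07288
  0.01·log₂(0.01/0.20) = -0.04322
  0.40·log₂(0.40/0.34) = 0.09379
  0.52·log₂(0.52/0.11) = 1.16532
D(P‖Q) = 1.0930 bits.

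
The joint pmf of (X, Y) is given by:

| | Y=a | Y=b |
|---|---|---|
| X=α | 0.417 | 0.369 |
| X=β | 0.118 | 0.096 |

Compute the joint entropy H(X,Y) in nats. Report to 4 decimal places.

H(X,Y) = −Σ p(x,y)·ln p(x,y) over all 4 cells.
  cell (α,a): −0.417·ln0.417 = 0.36474
  cell (α,b): −0.369·ln0.369 = 0.36788
  cell (β,a): −0.118·ln0.118 = 0.25217
  cell (β,b): −0.096·ln0.096 = 0.22497
Sum = 1.2098 nats.

1.2098 nats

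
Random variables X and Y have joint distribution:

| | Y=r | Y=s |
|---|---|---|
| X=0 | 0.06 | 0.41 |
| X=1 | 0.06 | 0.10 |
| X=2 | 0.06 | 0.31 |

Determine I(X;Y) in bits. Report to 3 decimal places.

0.032 bits

Marginals: p(X) = (0.4700, 0.1600, 0.3700), p(Y) = (0.1800, 0.8200).
I(X;Y) = H(X) + H(Y) − H(X,Y).
H(X) = 1.4657, H(Y) = 0.6801, H(X,Y) = 2.1140.
I(X;Y) = 1.4657 + 0.6801 − 2.1140 = 0.032 bits.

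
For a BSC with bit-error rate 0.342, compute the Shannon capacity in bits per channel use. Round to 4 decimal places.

Binary symmetric channel: C = 1 − h₂(ε) where h₂ is the binary entropy function.
h₂(0.342) = −0.342·log₂0.342 − 0.658·log₂0.658 = 0.9267.
C = 1 − 0.9267 = 0.0733 bits per channel use.

0.0733 bits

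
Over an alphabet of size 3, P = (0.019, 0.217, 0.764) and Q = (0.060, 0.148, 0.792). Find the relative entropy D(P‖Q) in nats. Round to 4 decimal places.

0.0337 nats

D(P‖Q) = Σ p·ln(p/q).
  0.019·ln(0.019/0.060) = -0.02185
  0.217·ln(0.217/0.148) = 0.08304
  0.764·ln(0.764/0.792) = -0.02750
D(P‖Q) = 0.0337 nats.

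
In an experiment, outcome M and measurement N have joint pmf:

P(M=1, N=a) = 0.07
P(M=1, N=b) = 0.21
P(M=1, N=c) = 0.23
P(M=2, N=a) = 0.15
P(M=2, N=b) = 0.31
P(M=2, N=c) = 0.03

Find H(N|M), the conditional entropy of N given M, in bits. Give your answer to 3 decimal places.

Chain rule: H(N|M) = H(M,N) − H(M).
Marginals: p(M) = (0.5100, 0.4900), p(N) = (0.2200, 0.5200, 0.2600).
H(M,N) = 2.3152 bits; H(M) = 0.9997 bits.
H(N|M) = 2.3152 − 0.9997 = 1.315 bits.

1.315 bits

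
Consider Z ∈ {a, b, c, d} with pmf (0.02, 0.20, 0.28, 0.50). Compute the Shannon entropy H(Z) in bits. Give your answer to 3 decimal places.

H(Z) = −Σ p·log₂ p.
  −(0.02)·log₂(0.02) = 0.1129
  −(0.20)·log₂(0.20) = 0.4644
  −(0.28)·log₂(0.28) = 0.5142
  −(0.50)·log₂(0.50) = 0.5000
Sum: 0.1129 + 0.4644 + 0.5142 + 0.5000 = 1.591 bits.

1.591 bits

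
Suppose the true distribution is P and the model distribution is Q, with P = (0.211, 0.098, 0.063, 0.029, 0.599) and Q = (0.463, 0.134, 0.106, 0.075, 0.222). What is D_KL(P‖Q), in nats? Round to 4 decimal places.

0.3377 nats

D(P‖Q) = Σ p·ln(p/q).
  0.211·ln(0.211/0.463) = -0.16582
  0.098·ln(0.098/0.134) = -0.03066
  0.063·ln(0.063/0.106) = -0.03278
  0.029·ln(0.029/0.075) = -0.02756
  0.599·ln(0.599/0.222) = 0.59456
D(P‖Q) = 0.3377 nats.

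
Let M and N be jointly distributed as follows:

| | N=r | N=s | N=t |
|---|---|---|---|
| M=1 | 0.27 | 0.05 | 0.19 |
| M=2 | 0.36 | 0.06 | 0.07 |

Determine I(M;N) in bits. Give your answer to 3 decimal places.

Marginals: p(M) = (0.5100, 0.4900), p(N) = (0.6300, 0.1100, 0.2600).
I(M;N) = H(M) + H(N) − H(M,N).
H(M) = 0.9997, H(N) = 1.2755, H(M,N) = 2.2240.
I(M;N) = 0.9997 + 1.2755 − 2.2240 = 0.051 bits.

0.051 bits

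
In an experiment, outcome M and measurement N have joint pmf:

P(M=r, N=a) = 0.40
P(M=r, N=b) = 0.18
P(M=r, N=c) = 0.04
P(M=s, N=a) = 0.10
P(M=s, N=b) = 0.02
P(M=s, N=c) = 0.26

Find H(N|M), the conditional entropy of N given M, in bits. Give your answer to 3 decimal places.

Chain rule: H(N|M) = H(M,N) − H(M).
Marginals: p(M) = (0.6200, 0.3800), p(N) = (0.5000, 0.2000, 0.3000).
H(M,N) = 2.1102 bits; H(M) = 0.9580 bits.
H(N|M) = 2.1102 − 0.9580 = 1.152 bits.

1.152 bits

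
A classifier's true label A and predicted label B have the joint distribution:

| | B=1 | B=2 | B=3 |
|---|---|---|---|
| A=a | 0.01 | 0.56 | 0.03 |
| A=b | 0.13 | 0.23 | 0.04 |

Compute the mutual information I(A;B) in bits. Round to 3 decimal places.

Marginals: p(A) = (0.6000, 0.4000), p(B) = (0.1400, 0.7900, 0.0700).
I(A;B) = Σ p(x,y)·log₂[p(x,y)/(p(x)p(y))].
  (a,1): 0.01·log₂(0.1190) = -0.0307
  (a,2): 0.56·log₂(1.1814) = 0.1347
  (a,3): 0.03·log₂(0.7143) = -0.0146
  (b,1): 0.13·log₂(2.3214) = 0.1580
  (b,2): 0.23·log₂(0.7278) = -0.1054
  (b,3): 0.04·log₂(1.4286) = 0.0206
Sum = 0.163 bits.

0.163 bits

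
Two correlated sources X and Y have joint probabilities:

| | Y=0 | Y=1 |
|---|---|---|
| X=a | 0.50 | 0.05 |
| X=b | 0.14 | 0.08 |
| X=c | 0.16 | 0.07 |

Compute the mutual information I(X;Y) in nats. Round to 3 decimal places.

0.047 nats

Marginals: p(X) = (0.5500, 0.2200, 0.2300), p(Y) = (0.8000, 0.2000).
I(X;Y) = Σ p(x,y)·ln[p(x,y)/(p(x)p(y))].
  (a,0): 0.50·ln(1.1364) = 0.0639
  (a,1): 0.05·ln(0.4545) = -0.0394
  (b,0): 0.14·ln(0.7955) = -0.0320
  (b,1): 0.08·ln(1.8182) = 0.0478
  (c,0): 0.16·ln(0.8696) = -0.0224
  (c,1): 0.07·ln(1.5217) = 0.0294
Sum = 0.047 nats.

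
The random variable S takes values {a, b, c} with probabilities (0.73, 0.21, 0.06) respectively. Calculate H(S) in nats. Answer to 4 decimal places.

0.7263 nats

H(S) = −Σ p·ln p.
  −(0.73)·ln(0.73) = 0.22974
  −(0.21)·ln(0.21) = 0.32774
  −(0.06)·ln(0.06) = 0.16880
Sum: 0.22974 + 0.32774 + 0.16880 = 0.7263 nats.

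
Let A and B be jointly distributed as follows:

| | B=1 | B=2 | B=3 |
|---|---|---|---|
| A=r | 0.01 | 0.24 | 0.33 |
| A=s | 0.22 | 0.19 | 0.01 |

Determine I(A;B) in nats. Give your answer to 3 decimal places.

0.299 nats

Marginals: p(A) = (0.5800, 0.4200), p(B) = (0.2300, 0.4300, 0.3400).
I(A;B) = Σ p(x,y)·ln[p(x,y)/(p(x)p(y))].
  (r,1): 0.01·ln(0.0750) = -0.0259
  (r,2): 0.24·ln(0.9623) = -0.0092
  (r,3): 0.33·ln(1.6734) = 0.1699
  (s,1): 0.22·ln(2.2774) = 0.1811
  (s,2): 0.19·ln(1.0520) = 0.0096
  (s,3): 0.01·ln(0.0700) = -0.0266
Sum = 0.299 nats.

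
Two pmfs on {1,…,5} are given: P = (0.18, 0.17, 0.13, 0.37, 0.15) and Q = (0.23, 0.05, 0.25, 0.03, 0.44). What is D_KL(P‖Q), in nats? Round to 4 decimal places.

0.8470 nats

D(P‖Q) = Σ p·ln(p/q).
  0.18·ln(0.18/0.23) = -0.04412
  0.17·ln(0.17/0.05) = 0.20804
  0.13·ln(0.13/0.25) = -0.08501
  0.37·ln(0.37/0.03) = 0.92955
  0.15·ln(0.15/0.44) = -0.16142
D(P‖Q) = 0.8470 nats.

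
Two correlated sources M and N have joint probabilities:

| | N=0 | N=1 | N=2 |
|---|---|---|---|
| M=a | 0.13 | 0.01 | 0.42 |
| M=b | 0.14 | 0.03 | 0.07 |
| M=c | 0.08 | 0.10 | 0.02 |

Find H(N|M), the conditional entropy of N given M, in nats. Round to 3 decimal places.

0.764 nats

Marginals: p(M) = (0.5600, 0.2400, 0.2000), p(N) = (0.3500, 0.1400, 0.5100).
H(N|M) = Σ p(M) · H(N|M=·).
  M=a: p=0.5600, H(N|M=a) = 0.6267
  M=b: p=0.2400, H(N|M=b) = 0.9337
  M=c: p=0.2000, H(N|M=c) = 0.9433
Weighted sum = 0.764 nats.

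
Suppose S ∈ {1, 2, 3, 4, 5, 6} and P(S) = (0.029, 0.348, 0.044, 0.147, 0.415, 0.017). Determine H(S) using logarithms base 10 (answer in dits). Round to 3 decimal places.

0.575 dits

H(S) = −Σ p·log₁₀ p.
  −(0.029)·log₁₀(0.029) = 0.0446
  −(0.348)·log₁₀(0.348) = 0.1595
  −(0.044)·log₁₀(0.044) = 0.0597
  −(0.147)·log₁₀(0.147) = 0.1224
  −(0.415)·log₁₀(0.415) = 0.1585
  −(0.017)·log₁₀(0.017) = 0.0301
Sum: 0.0446 + 0.1595 + 0.0597 + 0.1224 + 0.1585 + 0.0301 = 0.575 dits.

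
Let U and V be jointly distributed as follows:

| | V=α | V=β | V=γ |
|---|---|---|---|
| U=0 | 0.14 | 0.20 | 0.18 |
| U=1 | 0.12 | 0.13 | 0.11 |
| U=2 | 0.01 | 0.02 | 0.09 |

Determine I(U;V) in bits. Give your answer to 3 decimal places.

0.060 bits

Marginals: p(U) = (0.5200, 0.3600, 0.1200), p(V) = (0.2700, 0.3500, 0.3800).
I(U;V) = Σ p(x,y)·log₂[p(x,y)/(p(x)p(y))].
  (0,α): 0.14·log₂(0.9972) = -0.0006
  (0,β): 0.20·log₂(1.0989) = 0.0272
  (0,γ): 0.18·log₂(0.9109) = -0.0242
  (1,α): 0.12·log₂(1.2346) = 0.0365
  (1,β): 0.13·log₂(1.0317) = 0.0059
  (1,γ): 0.11·log₂(0.8041) = -0.0346
  (2,α): 0.01·log₂(0.3086) = -0.0170
  (2,β): 0.02·log₂(0.4762) = -0.0214
  (2,γ): 0.09·log₂(1.9737) = 0.0883
Sum = 0.060 bits.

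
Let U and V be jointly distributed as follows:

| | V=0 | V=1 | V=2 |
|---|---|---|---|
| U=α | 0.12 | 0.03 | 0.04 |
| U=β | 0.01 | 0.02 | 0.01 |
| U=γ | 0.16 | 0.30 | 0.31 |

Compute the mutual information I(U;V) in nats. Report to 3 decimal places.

Marginals: p(U) = (0.1900, 0.0400, 0.7700), p(V) = (0.2900, 0.3500, 0.3600).
I(U;V) = H(U) + H(V) − H(U,V).
H(U) = 0.6455, H(V) = 1.0942, H(U,V) = 1.6762.
I(U;V) = 0.6455 + 1.0942 − 1.6762 = 0.064 nats.

0.064 nats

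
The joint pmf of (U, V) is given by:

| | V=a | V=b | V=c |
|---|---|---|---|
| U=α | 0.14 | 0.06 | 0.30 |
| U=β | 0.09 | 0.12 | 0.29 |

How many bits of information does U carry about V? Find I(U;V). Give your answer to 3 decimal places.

Marginals: p(U) = (0.5000, 0.5000), p(V) = (0.2300, 0.1800, 0.5900).
I(U;V) = H(U) + H(V) − H(U,V).
H(U) = 1.0000, H(V) = 1.3821, H(U,V) = 2.3594.
I(U;V) = 1.0000 + 1.3821 − 2.3594 = 0.023 bits.

0.023 bits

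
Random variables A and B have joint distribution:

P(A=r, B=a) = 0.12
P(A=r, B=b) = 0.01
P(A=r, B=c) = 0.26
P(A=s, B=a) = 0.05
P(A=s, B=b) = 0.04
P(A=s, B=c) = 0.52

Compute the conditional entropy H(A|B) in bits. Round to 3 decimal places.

0.901 bits

Chain rule: H(A|B) = H(A,B) − H(B).
Marginals: p(A) = (0.3900, 0.6100), p(B) = (0.1700, 0.0500, 0.7800).
H(A,B) = 1.8312 bits; H(B) = 0.9303 bits.
H(A|B) = 1.8312 − 0.9303 = 0.901 bits.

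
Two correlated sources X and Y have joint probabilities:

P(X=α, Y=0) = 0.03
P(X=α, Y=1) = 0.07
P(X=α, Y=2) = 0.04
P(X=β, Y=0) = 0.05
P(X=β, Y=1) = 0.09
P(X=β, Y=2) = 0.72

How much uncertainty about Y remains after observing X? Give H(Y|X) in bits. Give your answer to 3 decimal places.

Chain rule: H(Y|X) = H(X,Y) − H(X).
Marginals: p(X) = (0.1400, 0.8600), p(Y) = (0.0800, 0.1600, 0.7600).
H(X,Y) = 1.4761 bits; H(X) = 0.5842 bits.
H(Y|X) = 1.4761 − 0.5842 = 0.892 bits.

0.892 bits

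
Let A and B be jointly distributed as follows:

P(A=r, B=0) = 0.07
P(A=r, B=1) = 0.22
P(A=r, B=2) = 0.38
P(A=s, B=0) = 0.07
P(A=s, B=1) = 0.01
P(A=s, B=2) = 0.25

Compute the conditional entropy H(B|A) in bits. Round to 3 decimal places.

1.200 bits

Chain rule: H(B|A) = H(A,B) − H(A).
Marginals: p(A) = (0.6700, 0.3300), p(B) = (0.1400, 0.2300, 0.6300).
H(A,B) = 2.1146 bits; H(A) = 0.9149 bits.
H(B|A) = 2.1146 − 0.9149 = 1.200 bits.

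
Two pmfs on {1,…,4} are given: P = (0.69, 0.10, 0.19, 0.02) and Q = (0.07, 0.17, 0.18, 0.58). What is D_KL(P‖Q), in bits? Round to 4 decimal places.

2.1189 bits

D(P‖Q) = Σ p·log₂(p/q).
  0.69·log₂(0.69/0.07) = 2.27781
  0.10·log₂(0.10/0.17) = -0.07655
  0.19·log₂(0.19/0.18) = 0.01482
  0.02·log₂(0.02/0.58) = -0.09716
D(P‖Q) = 2.1189 bits.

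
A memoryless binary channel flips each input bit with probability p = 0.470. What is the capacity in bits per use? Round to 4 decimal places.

Binary symmetric channel: C = 1 − h₂(ε) where h₂ is the binary entropy function.
h₂(0.470) = −0.470·log₂0.470 − 0.530·log₂0.530 = 0.9974.
C = 1 − 0.9974 = 0.0026 bits per channel use.

0.0026 bits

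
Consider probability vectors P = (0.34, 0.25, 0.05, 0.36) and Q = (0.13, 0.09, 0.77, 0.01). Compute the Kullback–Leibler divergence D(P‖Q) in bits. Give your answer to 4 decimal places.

D(P‖Q) = Σ p·log₂(p/q).
  0.34·log₂(0.34/0.13) = 0.47159
  0.25·log₂(0.25/0.09) = 0.36848
  0.05·log₂(0.05/0.77) = -0.19724
  0.36·log₂(0.36/0.01) = 1.86117
D(P‖Q) = 2.5040 bits.

2.5040 bits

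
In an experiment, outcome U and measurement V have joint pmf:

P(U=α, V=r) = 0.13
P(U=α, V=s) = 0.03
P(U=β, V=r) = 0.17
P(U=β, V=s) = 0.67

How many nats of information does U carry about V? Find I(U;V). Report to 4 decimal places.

0.1106 nats

Marginals: p(U) = (0.1600, 0.8400), p(V) = (0.3000, 0.7000).
I(U;V) = H(U) + H(V) − H(U,V).
H(U) = 0.4397, H(V) = 0.6109, H(U,V) = 0.9400.
I(U;V) = 0.4397 + 0.6109 − 0.9400 = 0.1106 nats.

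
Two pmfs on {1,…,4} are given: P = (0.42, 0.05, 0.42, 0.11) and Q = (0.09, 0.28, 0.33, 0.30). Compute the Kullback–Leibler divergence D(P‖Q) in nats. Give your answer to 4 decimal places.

D(P‖Q) = Σ p·ln(p/q).
  0.42·ln(0.42/0.09) = 0.64699
  0.05·ln(0.05/0.28) = -0.08614
  0.42·ln(0.42/0.33) = 0.10129
  0.11·ln(0.11/0.30) = -0.11036
D(P‖Q) = 0.5518 nats.

0.5518 nats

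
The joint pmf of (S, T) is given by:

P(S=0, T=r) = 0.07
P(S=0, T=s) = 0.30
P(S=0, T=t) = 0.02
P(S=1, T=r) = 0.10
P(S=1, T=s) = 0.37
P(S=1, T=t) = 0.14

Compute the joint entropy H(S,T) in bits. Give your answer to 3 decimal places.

2.163 bits

H(S,T) = −Σ p(x,y)·log₂ p(x,y) over all 6 cells.
  cell (0,r): −0.07·log₂0.07 = 0.2686
  cell (0,s): −0.30·log₂0.30 = 0.5211
  cell (0,t): −0.02·log₂0.02 = 0.1129
  cell (1,r): −0.10·log₂0.10 = 0.3322
  cell (1,s): −0.37·log₂0.37 = 0.5307
  cell (1,t): −0.14·log₂0.14 = 0.3971
Sum = 2.163 bits.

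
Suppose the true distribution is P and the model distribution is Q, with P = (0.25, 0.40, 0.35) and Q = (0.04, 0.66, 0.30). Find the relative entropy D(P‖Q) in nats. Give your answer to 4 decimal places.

0.3118 nats

D(P‖Q) = Σ p·ln(p/q).
  0.25·ln(0.25/0.04) = 0.45815
  0.40·ln(0.40/0.66) = -0.20031
  0.35·ln(0.35/0.30) = 0.05395
D(P‖Q) = 0.3118 nats.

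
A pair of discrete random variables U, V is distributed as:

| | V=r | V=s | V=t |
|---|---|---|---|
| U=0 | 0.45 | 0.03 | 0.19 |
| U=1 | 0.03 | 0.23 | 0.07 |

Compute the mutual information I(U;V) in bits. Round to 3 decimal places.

Marginals: p(U) = (0.6700, 0.3300), p(V) = (0.4800, 0.2600, 0.2600).
I(U;V) = H(U) + H(V) − H(U,V).
H(U) = 0.9149, H(V) = 1.5188, H(U,V) = 2.0334.
I(U;V) = 0.9149 + 1.5188 − 2.0334 = 0.400 bits.

0.400 bits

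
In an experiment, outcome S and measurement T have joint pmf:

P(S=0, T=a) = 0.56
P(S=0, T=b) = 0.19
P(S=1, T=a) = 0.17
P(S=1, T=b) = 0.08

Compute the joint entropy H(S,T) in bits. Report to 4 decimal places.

1.6498 bits

H(S,T) = −Σ p(x,y)·log₂ p(x,y) over all 4 cells.
  cell (0,a): −0.56·log₂0.56 = 0.46844
  cell (0,b): −0.19·log₂0.19 = 0.45523
  cell (1,a): −0.17·log₂0.17 = 0.43459
  cell (1,b): −0.08·log₂0.08 = 0.29151
Sum = 1.6498 bits.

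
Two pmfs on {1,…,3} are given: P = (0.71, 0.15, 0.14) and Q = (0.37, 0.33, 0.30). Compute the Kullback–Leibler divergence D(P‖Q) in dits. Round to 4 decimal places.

D(P‖Q) = Σ p·log₁₀(p/q).
  0.71·log₁₀(0.71/0.37) = 0.20097
  0.15·log₁₀(0.15/0.33) = -0.05136
  0.14·log₁₀(0.14/0.30) = -0.04634
D(P‖Q) = 0.1033 dits.

0.1033 dits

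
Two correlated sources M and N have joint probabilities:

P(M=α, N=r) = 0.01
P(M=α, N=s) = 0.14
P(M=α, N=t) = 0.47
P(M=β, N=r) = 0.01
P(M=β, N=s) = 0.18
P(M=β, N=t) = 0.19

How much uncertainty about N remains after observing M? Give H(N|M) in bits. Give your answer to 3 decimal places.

0.984 bits

Marginals: p(M) = (0.6200, 0.3800), p(N) = (0.0200, 0.3200, 0.6600).
H(N|M) = Σ p(M) · H(N|M=·).
  M=α: p=0.6200, H(N|M=α) = 0.8837
  M=β: p=0.3800, H(N|M=β) = 1.1487
Weighted sum = 0.984 bits.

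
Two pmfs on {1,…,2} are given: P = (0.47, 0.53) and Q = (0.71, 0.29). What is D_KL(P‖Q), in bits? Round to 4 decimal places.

D(P‖Q) = Σ p·log₂(p/q).
  0.47·log₂(0.47/0.71) = -0.27972
  0.53·log₂(0.53/0.29) = 0.46107
D(P‖Q) = 0.1813 bits.

0.1813 bits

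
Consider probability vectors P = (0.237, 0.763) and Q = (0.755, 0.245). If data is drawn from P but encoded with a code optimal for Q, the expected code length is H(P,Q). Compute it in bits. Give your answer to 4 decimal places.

H(P,Q) = −Σ p·log₂ q.
  −0.237·log₂(0.755) = 0.09609
  −0.763·log₂(0.245) = 1.54824
H(P,Q) = 1.6443 bits.

1.6443 bits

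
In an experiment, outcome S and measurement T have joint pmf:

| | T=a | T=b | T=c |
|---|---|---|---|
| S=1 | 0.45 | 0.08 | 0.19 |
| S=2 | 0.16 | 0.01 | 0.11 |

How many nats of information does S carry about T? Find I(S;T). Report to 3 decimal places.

Marginals: p(S) = (0.7200, 0.2800), p(T) = (0.6100, 0.0900, 0.3000).
I(S;T) = Σ p(x,y)·ln[p(x,y)/(p(x)p(y))].
  (1,a): 0.45·ln(1.0246) = 0.0109
  (1,b): 0.08·ln(1.2346) = 0.0169
  (1,c): 0.19·ln(0.8796) = -0.0244
  (2,a): 0.16·ln(0.9368) = -0.0105
  (2,b): 0.01·ln(0.3968) = -0.0092
  (2,c): 0.11·ln(1.3095) = 0.0297
Sum = 0.013 nats.

0.013 nats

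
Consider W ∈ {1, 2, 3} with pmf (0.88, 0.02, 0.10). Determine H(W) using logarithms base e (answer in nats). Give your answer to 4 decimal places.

H(W) = −Σ p·ln p.
  −(0.88)·ln(0.88) = 0.11249
  −(0.02)·ln(0.02) = 0.07824
  −(0.10)·ln(0.10) = 0.23026
Sum: 0.11249 + 0.07824 + 0.23026 = 0.4210 nats.

0.4210 nats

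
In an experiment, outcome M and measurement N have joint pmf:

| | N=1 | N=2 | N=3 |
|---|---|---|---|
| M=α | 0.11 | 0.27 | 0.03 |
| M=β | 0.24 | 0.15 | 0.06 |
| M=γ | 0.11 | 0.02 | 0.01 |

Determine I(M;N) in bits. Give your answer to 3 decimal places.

Marginals: p(M) = (0.4100, 0.4500, 0.1400), p(N) = (0.4600, 0.4400, 0.1000).
I(M;N) = H(M) + H(N) − H(M,N).
H(M) = 1.4429, H(N) = 1.3687, H(M,N) = 2.6899.
I(M;N) = 1.4429 + 1.3687 − 2.6899 = 0.122 bits.

0.122 bits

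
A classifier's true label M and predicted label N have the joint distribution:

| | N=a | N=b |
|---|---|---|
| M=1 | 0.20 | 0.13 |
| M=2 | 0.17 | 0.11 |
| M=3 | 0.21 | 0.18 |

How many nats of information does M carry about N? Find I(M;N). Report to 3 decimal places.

0.002 nats

Marginals: p(M) = (0.3300, 0.2800, 0.3900), p(N) = (0.5800, 0.4200).
I(M;N) = H(M) + H(N) − H(M,N).
H(M) = 1.0895, H(N) = 0.6803, H(M,N) = 1.7675.
I(M;N) = 1.0895 + 0.6803 − 1.7675 = 0.002 nats.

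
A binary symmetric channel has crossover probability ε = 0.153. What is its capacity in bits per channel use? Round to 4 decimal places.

Binary symmetric channel: C = 1 − h₂(ε) where h₂ is the binary entropy function.
h₂(0.153) = −0.153·log₂0.153 − 0.847·log₂0.847 = 0.6173.
C = 1 − 0.6173 = 0.3827 bits per channel use.

0.3827 bits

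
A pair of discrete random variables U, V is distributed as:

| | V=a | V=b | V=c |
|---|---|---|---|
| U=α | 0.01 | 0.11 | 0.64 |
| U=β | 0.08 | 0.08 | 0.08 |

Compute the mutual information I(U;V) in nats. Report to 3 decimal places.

Marginals: p(U) = (0.7600, 0.2400), p(V) = (0.0900, 0.1900, 0.7200).
I(U;V) = Σ p(x,y)·ln[p(x,y)/(p(x)p(y))].
  (α,a): 0.01·ln(0.1462) = -0.0192
  (α,b): 0.11·ln(0.7618) = -0.0299
  (α,c): 0.64·ln(1.1696) = 0.1003
  (β,a): 0.08·ln(3.7037) = 0.1047
  (β,b): 0.08·ln(1.7544) = 0.0450
  (β,c): 0.08·ln(0.4630) = -0.0616
Sum = 0.139 nats.

0.139 nats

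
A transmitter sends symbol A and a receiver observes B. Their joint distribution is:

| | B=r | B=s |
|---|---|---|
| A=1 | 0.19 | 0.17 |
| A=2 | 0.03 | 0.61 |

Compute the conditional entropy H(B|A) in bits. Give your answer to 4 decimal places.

0.5339 bits

Chain rule: H(B|A) = H(A,B) − H(A).
Marginals: p(A) = (0.3600, 0.6400), p(B) = (0.2200, 0.7800).
H(A,B) = 1.4766 bits; H(A) = 0.9427 bits.
H(B|A) = 1.4766 − 0.9427 = 0.5339 bits.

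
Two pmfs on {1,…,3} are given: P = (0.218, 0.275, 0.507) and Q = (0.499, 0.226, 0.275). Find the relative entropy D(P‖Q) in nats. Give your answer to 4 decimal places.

0.1836 nats

D(P‖Q) = Σ p·ln(p/q).
  0.218·ln(0.218/0.499) = -0.18053
  0.275·ln(0.275/0.226) = 0.05396
  0.507·ln(0.507/0.275) = 0.31015
D(P‖Q) = 0.1836 nats.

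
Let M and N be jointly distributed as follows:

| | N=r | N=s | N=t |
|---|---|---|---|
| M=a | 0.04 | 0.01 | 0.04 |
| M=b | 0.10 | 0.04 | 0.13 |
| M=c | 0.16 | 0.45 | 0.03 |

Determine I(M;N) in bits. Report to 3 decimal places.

0.288 bits

Marginals: p(M) = (0.0900, 0.2700, 0.6400), p(N) = (0.3000, 0.5000, 0.2000).
I(M;N) = H(M) + H(N) − H(M,N).
H(M) = 1.2347, H(N) = 1.4855, H(M,N) = 2.4317.
I(M;N) = 1.2347 + 1.4855 − 2.4317 = 0.288 bits.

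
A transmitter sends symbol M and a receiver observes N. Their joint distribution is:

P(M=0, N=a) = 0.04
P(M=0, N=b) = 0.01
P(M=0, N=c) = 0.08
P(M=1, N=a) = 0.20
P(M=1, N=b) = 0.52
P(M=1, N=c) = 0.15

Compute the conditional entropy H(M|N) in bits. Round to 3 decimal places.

0.442 bits

Marginals: p(M) = (0.1300, 0.8700), p(N) = (0.2400, 0.5300, 0.2300).
H(M|N) = Σ p(N) · H(M|N=·).
  N=a: p=0.2400, H(M|N=a) = 0.6500
  N=b: p=0.5300, H(M|N=b) = 0.1350
  N=c: p=0.2300, H(M|N=c) = 0.9321
Weighted sum = 0.442 bits.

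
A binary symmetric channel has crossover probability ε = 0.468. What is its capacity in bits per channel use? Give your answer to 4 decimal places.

Binary symmetric channel: C = 1 − h₂(ε) where h₂ is the binary entropy function.
h₂(0.468) = −0.468·log₂0.468 − 0.532·log₂0.532 = 0.9970.
C = 1 − 0.9970 = 0.0030 bits per channel use.

0.0030 bits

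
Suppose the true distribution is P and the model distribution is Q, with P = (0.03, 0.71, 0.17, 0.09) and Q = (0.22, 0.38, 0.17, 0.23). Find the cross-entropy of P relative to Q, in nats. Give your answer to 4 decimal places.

H(P,Q) = −Σ p·ln q.
  −0.03·ln(0.22) = 0.04542
  −0.71·ln(0.38) = 0.68698
  −0.17·ln(0.17) = 0.30123
  −0.09·ln(0.23) = 0.13227
H(P,Q) = 1.1659 nats.

1.1659 nats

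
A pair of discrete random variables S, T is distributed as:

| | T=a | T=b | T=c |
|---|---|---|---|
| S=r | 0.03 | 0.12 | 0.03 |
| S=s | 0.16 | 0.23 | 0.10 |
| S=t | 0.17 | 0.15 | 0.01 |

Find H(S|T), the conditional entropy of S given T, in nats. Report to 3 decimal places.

0.969 nats

Chain rule: H(S|T) = H(S,T) − H(T).
Marginals: p(S) = (0.1800, 0.4900, 0.3300), p(T) = (0.3600, 0.5000, 0.1400).
H(S,T) = 1.9582 nats; H(T) = 0.9896 nats.
H(S|T) = 1.9582 − 0.9896 = 0.969 nats.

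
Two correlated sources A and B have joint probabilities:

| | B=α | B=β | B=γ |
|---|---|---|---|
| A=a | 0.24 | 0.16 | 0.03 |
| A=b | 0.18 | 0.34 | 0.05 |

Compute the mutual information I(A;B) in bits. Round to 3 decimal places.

0.043 bits

Marginals: p(A) = (0.4300, 0.5700), p(B) = (0.4200, 0.5000, 0.0800).
I(A;B) = H(A) + H(B) − H(A,B).
H(A) = 0.9858, H(B) = 1.3172, H(A,B) = 2.2595.
I(A;B) = 0.9858 + 1.3172 − 2.2595 = 0.043 bits.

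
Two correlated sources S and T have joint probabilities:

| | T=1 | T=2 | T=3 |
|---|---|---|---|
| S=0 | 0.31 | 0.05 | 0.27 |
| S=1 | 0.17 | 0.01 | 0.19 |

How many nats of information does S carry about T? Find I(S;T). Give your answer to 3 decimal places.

0.008 nats

Marginals: p(S) = (0.6300, 0.3700), p(T) = (0.4800, 0.0600, 0.4600).
I(S;T) = Σ p(x,y)·ln[p(x,y)/(p(x)p(y))].
  (0,1): 0.31·ln(1.0251) = 0.0077
  (0,2): 0.05·ln(1.3228) = 0.0140
  (0,3): 0.27·ln(0.9317) = -0.0191
  (1,1): 0.17·ln(0.9572) = -0.0074
  (1,2): 0.01·ln(0.4505) = -0.0080
  (1,3): 0.19·ln(1.1163) = 0.0209
Sum = 0.008 nats.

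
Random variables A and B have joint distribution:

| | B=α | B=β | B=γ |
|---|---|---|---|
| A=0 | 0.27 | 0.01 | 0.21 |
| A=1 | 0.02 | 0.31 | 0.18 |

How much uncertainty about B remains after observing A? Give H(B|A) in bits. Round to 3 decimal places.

Marginals: p(A) = (0.4900, 0.5100), p(B) = (0.2900, 0.3200, 0.3900).
H(B|A) = Σ p(A) · H(B|A=·).
  A=0: p=0.4900, H(B|A=0) = 1.1122
  A=1: p=0.5100, H(B|A=1) = 1.1501
Weighted sum = 1.132 bits.

1.132 bits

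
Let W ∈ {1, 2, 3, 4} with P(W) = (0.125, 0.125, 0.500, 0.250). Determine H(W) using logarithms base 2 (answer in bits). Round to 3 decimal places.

1.750 bits

H(W) = −Σ p·log₂ p.
  −(0.125)·log₂(0.125) = 0.3750
  −(0.125)·log₂(0.125) = 0.3750
  −(0.500)·log₂(0.500) = 0.5000
  −(0.250)·log₂(0.250) = 0.5000
Sum: 0.3750 + 0.3750 + 0.5000 + 0.5000 = 1.750 bits.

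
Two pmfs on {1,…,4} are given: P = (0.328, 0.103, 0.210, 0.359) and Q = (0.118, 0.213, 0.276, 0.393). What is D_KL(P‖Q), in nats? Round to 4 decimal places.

0.1706 nats

D(P‖Q) = Σ p·ln(p/q).
  0.328·ln(0.328/0.118) = 0.33532
  0.103·ln(0.103/0.213) = -0.07484
  0.210·ln(0.210/0.276) = -0.05739
  0.359·ln(0.359/0.393) = -0.03248
D(P‖Q) = 0.1706 nats.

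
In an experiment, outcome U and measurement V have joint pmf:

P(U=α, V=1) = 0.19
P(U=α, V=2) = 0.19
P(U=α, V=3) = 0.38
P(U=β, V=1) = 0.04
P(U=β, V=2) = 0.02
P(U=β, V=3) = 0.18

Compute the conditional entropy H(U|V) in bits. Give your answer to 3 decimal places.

Marginals: p(U) = (0.7600, 0.2400), p(V) = (0.2300, 0.2100, 0.5600).
H(U|V) = Σ p(V) · H(U|V=·).
  V=1: p=0.2300, H(U|V=1) = 0.6666
  V=2: p=0.2100, H(U|V=2) = 0.4537
  V=3: p=0.5600, H(U|V=3) = 0.9059
Weighted sum = 0.756 bits.

0.756 bits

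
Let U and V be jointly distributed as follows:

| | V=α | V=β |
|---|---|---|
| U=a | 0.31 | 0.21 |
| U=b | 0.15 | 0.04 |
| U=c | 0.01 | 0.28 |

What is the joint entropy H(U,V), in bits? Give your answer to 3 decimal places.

2.174 bits

H(U,V) = −Σ p(x,y)·log₂ p(x,y) over all 6 cells.
  cell (a,α): −0.31·log₂0.31 = 0.5238
  cell (a,β): −0.21·log₂0.21 = 0.4728
  cell (b,α): −0.15·log₂0.15 = 0.4105
  cell (b,β): −0.04·log₂0.04 = 0.1858
  cell (c,α): −0.01·log₂0.01 = 0.0664
  cell (c,β): −0.28·log₂0.28 = 0.5142
Sum = 2.174 bits.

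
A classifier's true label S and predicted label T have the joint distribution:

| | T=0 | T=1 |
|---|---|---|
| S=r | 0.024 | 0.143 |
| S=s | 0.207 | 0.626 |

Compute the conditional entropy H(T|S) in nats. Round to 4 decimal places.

Marginals: p(S) = (0.1670, 0.8330), p(T) = (0.2310, 0.7690).
H(T|S) = Σ p(S) · H(T|S=·).
  S=r: p=0.1670, H(T|S=r) = 0.4116
  S=s: p=0.8330, H(T|S=s) = 0.5607
Weighted sum = 0.5358 nats.

0.5358 nats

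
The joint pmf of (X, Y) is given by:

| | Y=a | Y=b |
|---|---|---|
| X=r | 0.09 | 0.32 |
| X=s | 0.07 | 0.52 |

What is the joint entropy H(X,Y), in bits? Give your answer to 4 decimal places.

H(X,Y) = −Σ p(x,y)·log₂ p(x,y) over all 4 cells.
  cell (r,a): −0.09·log₂0.09 = 0.31265
  cell (r,b): −0.32·log₂0.32 = 0.52603
  cell (s,a): −0.07·log₂0.07 = 0.26856
  cell (s,b): −0.52·log₂0.52 = 0.49058
Sum = 1.5978 bits.

1.5978 bits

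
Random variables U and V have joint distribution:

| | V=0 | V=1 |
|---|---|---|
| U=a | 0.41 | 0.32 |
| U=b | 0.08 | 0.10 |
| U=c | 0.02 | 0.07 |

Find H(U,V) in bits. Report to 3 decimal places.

2.059 bits

H(U,V) = −Σ p(x,y)·log₂ p(x,y) over all 6 cells.
  cell (a,0): −0.41·log₂0.41 = 0.5274
  cell (a,1): −0.32·log₂0.32 = 0.5260
  cell (b,0): −0.08·log₂0.08 = 0.2915
  cell (b,1): −0.10·log₂0.10 = 0.3322
  cell (c,0): −0.02·log₂0.02 = 0.1129
  cell (c,1): −0.07·log₂0.07 = 0.2686
Sum = 2.059 bits.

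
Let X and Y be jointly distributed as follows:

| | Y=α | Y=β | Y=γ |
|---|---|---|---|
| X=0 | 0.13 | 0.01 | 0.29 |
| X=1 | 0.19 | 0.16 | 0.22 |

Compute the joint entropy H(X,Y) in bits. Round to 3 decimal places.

2.326 bits

H(X,Y) = −Σ p(x,y)·log₂ p(x,y) over all 6 cells.
  cell (0,α): −0.13·log₂0.13 = 0.3826
  cell (0,β): −0.01·log₂0.01 = 0.0664
  cell (0,γ): −0.29·log₂0.29 = 0.5179
  cell (1,α): −0.19·log₂0.19 = 0.4552
  cell (1,β): −0.16·log₂0.16 = 0.4230
  cell (1,γ): −0.22·log₂0.22 = 0.4806
Sum = 2.326 bits.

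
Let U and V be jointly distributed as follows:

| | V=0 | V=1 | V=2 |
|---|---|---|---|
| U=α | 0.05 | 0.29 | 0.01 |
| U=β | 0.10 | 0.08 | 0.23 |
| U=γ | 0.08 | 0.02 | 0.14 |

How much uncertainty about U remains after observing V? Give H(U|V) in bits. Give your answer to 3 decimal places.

1.165 bits

Chain rule: H(U|V) = H(U,V) − H(V).
Marginals: p(U) = (0.3500, 0.4100, 0.2400), p(V) = (0.2300, 0.3900, 0.3800).
H(U,V) = 2.7133 bits; H(V) = 1.5479 bits.
H(U|V) = 2.7133 − 1.5479 = 1.165 bits.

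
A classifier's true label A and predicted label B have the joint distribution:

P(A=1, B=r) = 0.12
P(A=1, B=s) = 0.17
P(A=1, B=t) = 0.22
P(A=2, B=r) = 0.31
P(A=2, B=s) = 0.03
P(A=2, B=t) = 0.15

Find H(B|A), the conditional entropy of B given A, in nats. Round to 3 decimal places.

Marginals: p(A) = (0.5100, 0.4900), p(B) = (0.4300, 0.2000, 0.3700).
H(B|A) = Σ p(A) · H(B|A=·).
  A=1: p=0.5100, H(B|A=1) = 1.0693
  A=2: p=0.4900, H(B|A=2) = 0.8230
Weighted sum = 0.949 nats.

0.949 nats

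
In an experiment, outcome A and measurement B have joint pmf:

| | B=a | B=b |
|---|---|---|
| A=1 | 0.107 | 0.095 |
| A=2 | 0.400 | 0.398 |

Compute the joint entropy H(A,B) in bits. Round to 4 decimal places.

H(A,B) = −Σ p(x,y)·log₂ p(x,y) over all 4 cells.
  cell (1,a): −0.107·log₂0.107 = 0.34500
  cell (1,b): −0.095·log₂0.095 = 0.32261
  cell (2,a): −0.400·log₂0.400 = 0.52877
  cell (2,b): −0.398·log₂0.398 = 0.52901
Sum = 1.7254 bits.

1.7254 bits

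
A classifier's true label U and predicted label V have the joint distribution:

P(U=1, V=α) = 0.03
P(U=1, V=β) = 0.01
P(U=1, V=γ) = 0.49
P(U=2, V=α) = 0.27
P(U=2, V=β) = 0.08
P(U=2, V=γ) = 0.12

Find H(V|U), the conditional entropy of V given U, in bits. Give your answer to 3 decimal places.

Chain rule: H(V|U) = H(U,V) − H(U).
Marginals: p(U) = (0.5300, 0.4700), p(V) = (0.3000, 0.0900, 0.6100).
H(U,V) = 1.8911 bits; H(U) = 0.9974 bits.
H(V|U) = 1.8911 − 0.9974 = 0.894 bits.

0.894 bits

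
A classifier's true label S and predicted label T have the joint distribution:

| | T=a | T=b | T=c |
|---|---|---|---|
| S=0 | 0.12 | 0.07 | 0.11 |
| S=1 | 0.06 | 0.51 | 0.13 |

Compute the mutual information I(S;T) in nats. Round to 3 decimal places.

0.117 nats

Marginals: p(S) = (0.3000, 0.7000), p(T) = (0.1800, 0.5800, 0.2400).
I(S;T) = Σ p(x,y)·ln[p(x,y)/(p(x)p(y))].
  (0,a): 0.12·ln(2.2222) = 0.0958
  (0,b): 0.07·ln(0.4023) = -0.0637
  (0,c): 0.11·ln(1.5278) = 0.0466
  (1,a): 0.06·ln(0.4762) = -0.0445
  (1,b): 0.51·ln(1.2562) = 0.1163
  (1,c): 0.13·ln(0.7738) = -0.0333
Sum = 0.117 nats.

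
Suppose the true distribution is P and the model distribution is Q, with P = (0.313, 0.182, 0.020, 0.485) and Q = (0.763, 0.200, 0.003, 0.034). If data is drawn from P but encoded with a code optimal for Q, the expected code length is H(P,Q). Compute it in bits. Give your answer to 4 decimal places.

3.0783 bits

H(P,Q) = −Σ p·log₂ q.
  −0.313·log₂(0.763) = 0.12215
  −0.182·log₂(0.200) = 0.42259
  −0.020·log₂(0.003) = 0.16762
  −0.485·log₂(0.034) = 2.36599
H(P,Q) = 3.0783 bits.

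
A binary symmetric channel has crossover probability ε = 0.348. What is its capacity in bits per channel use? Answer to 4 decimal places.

Binary symmetric channel: C = 1 − h₂(ε) where h₂ is the binary entropy function.
h₂(0.348) = −0.348·log₂0.348 − 0.652·log₂0.652 = 0.9323.
C = 1 − 0.9323 = 0.0677 bits per channel use.

0.0677 bits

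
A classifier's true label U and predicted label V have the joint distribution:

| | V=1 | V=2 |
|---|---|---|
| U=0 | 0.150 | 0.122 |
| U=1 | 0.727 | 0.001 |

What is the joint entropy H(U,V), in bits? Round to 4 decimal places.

H(U,V) = −Σ p(x,y)·log₂ p(x,y) over all 4 cells.
  cell (0,1): −0.150·log₂0.150 = 0.41054
  cell (0,2): −0.122·log₂0.122 = 0.37028
  cell (1,1): −0.727·log₂0.727 = 0.33440
  cell (1,2): −0.001·log₂0.001 = 0.00997
Sum = 1.1252 bits.

1.1252 bits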